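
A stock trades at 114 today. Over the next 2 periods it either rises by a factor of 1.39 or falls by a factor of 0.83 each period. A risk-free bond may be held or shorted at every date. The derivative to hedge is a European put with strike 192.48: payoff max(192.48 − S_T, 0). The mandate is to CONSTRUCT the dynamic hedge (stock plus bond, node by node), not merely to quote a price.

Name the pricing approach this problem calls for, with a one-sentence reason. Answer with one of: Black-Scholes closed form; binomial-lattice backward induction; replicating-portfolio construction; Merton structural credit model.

framework: replicating-portfolio construction

Key observation: the task asks for the hedge itself — share and bond holdings at every node of the 2-period tree on spot 114 with factors 1.39/0.83 — which is exactly what the replicating-portfolio construction produces.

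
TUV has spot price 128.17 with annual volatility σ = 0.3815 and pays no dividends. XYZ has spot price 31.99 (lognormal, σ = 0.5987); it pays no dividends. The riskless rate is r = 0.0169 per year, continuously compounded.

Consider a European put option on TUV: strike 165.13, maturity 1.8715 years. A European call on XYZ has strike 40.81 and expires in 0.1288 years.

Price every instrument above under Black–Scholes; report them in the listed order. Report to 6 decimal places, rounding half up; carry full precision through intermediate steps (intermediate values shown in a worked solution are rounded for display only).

price(TUV put K=165.13) = 48.136423
price(XYZ call K=40.81) = 0.506308

[TUV put K=165.13]
σ√T = 0.3815·√1.8715 = 0.521903
d₁ = (ln(S/K) + (r+σ²/2)T) / (σ√T) = (ln(128.17/165.13) + (0.0169+0.3815²/2)·1.8715) / 0.521903 = (-0.253376 + 0.167820) / 0.521903 = -0.163931
d₂ = d₁ − σ√T = -0.163931 − 0.521903 = -0.685834
e^{−rT} = 0.968867
N(−d₁) = 0.565107,  N(−d₂) = 0.753591
price = K·e^{−rT}·N(−d₂) − S·N(−d₁) = 120.566223 − 72.429800 = 48.136423
[XYZ call K=40.81]
σ√T = 0.5987·√0.1288 = 0.214866
d₁ = (ln(S/K) + (r+σ²/2)T) / (σ√T) = (ln(31.99/40.81) + (0.0169+0.5987²/2)·0.1288) / 0.214866 = (-0.243504 + 0.025260) / 0.214866 = -1.015720
d₂ = d₁ − σ√T = -1.015720 − 0.214866 = -1.230586
e^{−rT} = 0.997826
N(d₁) = 0.154881,  N(d₂) = 0.109239
price = S·N(d₁) − K·e^{−rT}·N(d₂) = 4.954655 − 4.448347 = 0.506308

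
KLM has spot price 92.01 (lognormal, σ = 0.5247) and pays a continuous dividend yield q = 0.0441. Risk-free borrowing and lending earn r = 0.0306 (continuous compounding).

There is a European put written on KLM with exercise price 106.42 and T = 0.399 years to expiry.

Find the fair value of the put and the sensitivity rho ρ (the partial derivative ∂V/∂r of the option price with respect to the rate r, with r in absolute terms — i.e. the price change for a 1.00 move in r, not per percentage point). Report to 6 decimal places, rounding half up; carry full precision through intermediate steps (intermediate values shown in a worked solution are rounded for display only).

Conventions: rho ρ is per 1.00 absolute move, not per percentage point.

σ√T = 0.5247·√0.399 = 0.331434
d₁ = (ln(S/K) + (r−q+σ²/2)T) / (σ√T) = (ln(92.01/106.42) + (0.0306−0.0441+0.5247²/2)·0.399) / 0.331434 = (-0.145496 + 0.049538) / 0.331434 = -0.289525
d₂ = d₁ − σ√T = -0.289525 − 0.331434 = -0.620959
e^{−rT} = 0.987865
e^{−qT} = 0.982558
N(−d₁) = 0.613910,  N(−d₂) = 0.732687
Put price V = K·e^{−rT}·N(−d₂) − S·e^{−qT}·N(−d₁) = 77.026307 − 55.500635 = 21.525672
ρ = −K·T·e^{−rT}·N(−d₂) = -30.733497

price = 21.525672
ρ = -30.733497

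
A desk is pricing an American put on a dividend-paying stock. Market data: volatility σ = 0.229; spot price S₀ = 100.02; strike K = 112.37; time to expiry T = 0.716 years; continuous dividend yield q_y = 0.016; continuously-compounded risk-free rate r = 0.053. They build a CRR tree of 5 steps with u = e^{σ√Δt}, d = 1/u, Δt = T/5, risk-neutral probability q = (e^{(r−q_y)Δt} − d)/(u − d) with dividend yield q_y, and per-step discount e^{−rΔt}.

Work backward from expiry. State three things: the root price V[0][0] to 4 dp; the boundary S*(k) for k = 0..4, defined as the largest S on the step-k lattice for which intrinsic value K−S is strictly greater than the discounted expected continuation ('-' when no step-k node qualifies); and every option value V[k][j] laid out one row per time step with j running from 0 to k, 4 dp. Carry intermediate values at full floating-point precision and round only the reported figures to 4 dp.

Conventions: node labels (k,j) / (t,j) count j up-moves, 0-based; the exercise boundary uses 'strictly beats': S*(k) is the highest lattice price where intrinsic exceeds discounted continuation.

price = 14.3412
boundary = - 91.7174 84.1041 91.7174 100.0200
tree:
14.3412
20.6526 8.4667
28.2659 13.5143 3.7237
35.2473 20.6526 6.8297 0.7827
41.6492 28.2659 12.3500 1.6062 0.0000
47.5197 35.2473 20.6526 3.2959 0.0000 0.0000

params: Δt=0.14320 u=1.09052 d=0.91699 q=0.50896 e^(-rΔt)=0.99244
t_5 payoffs: 47.5197 35.2473 20.6526 3.2959 0.0000 0.0000
t_4: node(4,0) S=70.7208 payoff=41.6492 vs cont=40.9615 → 41.6492 [stop]  node(4,1) S=84.1041 payoff=28.2659 vs cont=27.6088 → 28.2659 [stop]  node(4,2) S=100.0200 payoff=12.3500 vs cont=11.7293 → 12.3500 [stop]  node(4,3) S=118.9479 payoff=0.0000 vs cont=1.6062 → 1.6062 [wait]  node(4,4) S=141.4577 payoff=0.0000 vs cont=0.0000 → 0.0000 [wait]  ⇒ S*(4)=100.0200
t_3: node(3,0) S=77.1227 payoff=35.2473 vs cont=34.5742 → 35.2473 [stop]  node(3,1) S=91.7174 payoff=20.6526 vs cont=20.0129 → 20.6526 [stop]  node(3,2) S=109.0741 payoff=3.2959 vs cont=6.8297 → 6.8297 [wait]  node(3,3) S=129.7154 payoff=0.0000 vs cont=0.7827 → 0.7827 [wait]  ⇒ S*(3)=91.7174
t_2: node(2,0) S=84.1041 payoff=28.2659 vs cont=27.6088 → 28.2659 [stop]  node(2,1) S=100.0200 payoff=12.3500 vs cont=13.5143 → 13.5143 [wait]  node(2,2) S=118.9479 payoff=0.0000 vs cont=3.7237 → 3.7237 [wait]  ⇒ S*(2)=84.1041
t_1: node(1,0) S=91.7174 payoff=20.6526 vs cont=20.6010 → 20.6526 [stop]  node(1,1) S=109.0741 payoff=3.2959 vs cont=8.4667 → 8.4667 [wait]  ⇒ S*(1)=91.7174
t_0: node(0,0) S=100.0200 payoff=12.3500 vs cont=14.3412 → 14.3412 [wait]  ⇒ S*(0)=-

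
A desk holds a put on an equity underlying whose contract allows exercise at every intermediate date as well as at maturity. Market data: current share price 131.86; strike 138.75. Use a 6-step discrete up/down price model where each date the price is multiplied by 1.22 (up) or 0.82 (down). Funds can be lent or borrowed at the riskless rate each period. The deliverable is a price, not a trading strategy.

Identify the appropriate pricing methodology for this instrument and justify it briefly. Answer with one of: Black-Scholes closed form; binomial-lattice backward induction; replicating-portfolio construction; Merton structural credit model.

Key observation: the exercise right at every one of the 6 steps is what matters: each node needs max(138.75 − S, continuation), which only the stepwise tree valuation starting from spot 131.86 delivers.

framework: binomial-lattice backward induction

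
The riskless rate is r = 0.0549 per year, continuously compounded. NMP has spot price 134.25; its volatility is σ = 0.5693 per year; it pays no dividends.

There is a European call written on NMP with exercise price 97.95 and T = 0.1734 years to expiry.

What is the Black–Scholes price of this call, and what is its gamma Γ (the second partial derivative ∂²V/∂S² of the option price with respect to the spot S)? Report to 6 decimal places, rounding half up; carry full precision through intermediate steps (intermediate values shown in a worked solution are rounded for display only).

price = 38.282397
Γ = 0.004140

σ√T = 0.5693·√0.1734 = 0.237064
d₁ = (ln(S/K) + (r+σ²/2)T) / (σ√T) = (ln(134.25/97.95) + (0.0549+0.5693²/2)·0.1734) / 0.237064 = (0.315247 + 0.037619) / 0.237064 = 1.488483
d₂ = d₁ − σ√T = 1.488483 − 0.237064 = 1.251419
e^{−rT} = 0.990526
N(d₁) = 0.931688,  N(d₂) = 0.894609
Call price V = S·N(d₁) − K·e^{−rT}·N(d₂) = 125.079151 − 86.796754 = 38.282397
φ(d₁) = (1/√(2π))·e^{−d₁²/2} = 0.131766
Γ = φ(d₁) / (S·σ·√T) = 0.004140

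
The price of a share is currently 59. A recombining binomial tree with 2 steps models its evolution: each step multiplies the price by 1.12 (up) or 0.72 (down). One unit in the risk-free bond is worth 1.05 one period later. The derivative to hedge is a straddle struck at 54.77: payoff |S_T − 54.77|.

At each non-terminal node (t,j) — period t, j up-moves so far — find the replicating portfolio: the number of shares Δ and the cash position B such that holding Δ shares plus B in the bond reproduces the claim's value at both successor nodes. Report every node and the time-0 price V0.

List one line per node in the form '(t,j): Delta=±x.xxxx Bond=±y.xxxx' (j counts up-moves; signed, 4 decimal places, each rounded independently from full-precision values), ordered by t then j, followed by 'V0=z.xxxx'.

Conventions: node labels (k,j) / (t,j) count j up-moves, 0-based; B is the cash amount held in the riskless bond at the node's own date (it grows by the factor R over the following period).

Under the risk-neutral measure, an up-move has probability p* = (R−d)/(u−d) = 0.8250 and values discount at R = 1.05.
Expiry values: V(2,0)=24.1844, V(2,1)=7.1924, V(2,2)=19.2396
Node (1,0) S=42.4800: V=(p*·7.1924+(1−p*)·24.1844)/1.05=9.6819; Δ=(7.1924−24.1844)/(47.5776−30.5856)=-1.0000; B=V−Δ·S=52.1619
Node (1,1) S=66.0800: V=(p*·19.2396+(1−p*)·7.1924)/1.05=16.3156; Δ=(19.2396−7.1924)/(74.0096−47.5776)=0.4558; B=V−Δ·S=-13.8024
Node (0,0) S=59.0000: V=(p*·16.3156+(1−p*)·9.6819)/1.05=14.4330; Δ=(16.3156−9.6819)/(66.0800−42.4800)=0.2811; B=V−Δ·S=-2.1511
Check: Δ(0,0)·S0 + B(0,0) = 14.4330 = V0.

(0,0): Delta=0.2811 Bond=-2.1511
(1,0): Delta=-1.0000 Bond=52.1619
(1,1): Delta=0.4558 Bond=-13.8024
V0=14.4330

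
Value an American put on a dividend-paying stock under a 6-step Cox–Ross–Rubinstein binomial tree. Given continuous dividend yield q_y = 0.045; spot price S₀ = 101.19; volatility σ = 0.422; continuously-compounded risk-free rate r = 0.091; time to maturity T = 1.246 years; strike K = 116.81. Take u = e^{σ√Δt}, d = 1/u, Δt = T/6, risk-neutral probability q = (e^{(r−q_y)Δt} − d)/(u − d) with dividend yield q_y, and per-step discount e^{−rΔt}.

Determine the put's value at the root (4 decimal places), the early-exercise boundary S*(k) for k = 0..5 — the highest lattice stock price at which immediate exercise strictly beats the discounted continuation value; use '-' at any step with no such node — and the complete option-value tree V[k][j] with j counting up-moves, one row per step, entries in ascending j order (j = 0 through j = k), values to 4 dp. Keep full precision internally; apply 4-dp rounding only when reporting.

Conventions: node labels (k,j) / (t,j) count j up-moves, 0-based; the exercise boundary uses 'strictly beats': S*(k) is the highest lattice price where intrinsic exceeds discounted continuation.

price = 25.5811
boundary = - - 68.8813 56.8308 68.8813 83.4871
tree:
25.5811
35.6243 15.5872
47.9287 23.5517 7.4737
59.9792 34.3637 12.6331 2.1129
69.9216 47.9287 20.8579 4.1160 0.0000
78.1246 59.9792 33.3229 8.0183 0.0000 0.0000
84.8925 69.9216 47.9287 15.6200 0.0000 0.0000 0.0000

params: Δt=0.20767 u=1.21204 d=0.82505 q=0.47687 e^(-rΔt)=0.98128
t_6 payoffs: 84.8925 69.9216 47.9287 15.6200 0.0000 0.0000 0.0000
t_5: node(5,0) S=38.6854 payoff=78.1246 vs cont=76.2977 → 78.1246 [stop]  node(5,1) S=56.8308 payoff=59.9792 vs cont=58.3211 → 59.9792 [stop]  node(5,2) S=83.4871 payoff=33.3229 vs cont=31.9127 → 33.3229 [stop]  node(5,3) S=122.6466 payoff=0.0000 vs cont=8.0183 → 8.0183 [wait]  node(5,4) S=180.1738 payoff=0.0000 vs cont=0.0000 → 0.0000 [wait]  node(5,5) S=264.6840 payoff=0.0000 vs cont=0.0000 → 0.0000 [wait]  ⇒ S*(5)=83.4871
t_4: node(4,0) S=46.8884 payoff=69.9216 vs cont=68.1710 → 69.9216 [stop]  node(4,1) S=68.8813 payoff=47.9287 vs cont=46.3827 → 47.9287 [stop]  node(4,2) S=101.1900 payoff=15.6200 vs cont=20.8579 → 20.8579 [wait]  node(4,3) S=148.6530 payoff=0.0000 vs cont=4.1160 → 4.1160 [wait]  node(4,4) S=218.3784 payoff=0.0000 vs cont=0.0000 → 0.0000 [wait]  ⇒ S*(4)=68.8813
t_3: node(3,0) S=56.8308 payoff=59.9792 vs cont=58.3211 → 59.9792 [stop]  node(3,1) S=83.4871 payoff=33.3229 vs cont=34.3637 → 34.3637 [wait]  node(3,2) S=122.6466 payoff=0.0000 vs cont=12.6331 → 12.6331 [wait]  node(3,3) S=180.1738 payoff=0.0000 vs cont=2.1129 → 2.1129 [wait]  ⇒ S*(3)=56.8308
t_2: node(2,0) S=68.8813 payoff=47.9287 vs cont=46.8697 → 47.9287 [stop]  node(2,1) S=101.1900 payoff=15.6200 vs cont=23.5517 → 23.5517 [wait]  node(2,2) S=148.6530 payoff=0.0000 vs cont=7.4737 → 7.4737 [wait]  ⇒ S*(2)=68.8813
t_1: node(1,0) S=83.4871 payoff=33.3229 vs cont=35.6243 → 35.6243 [wait]  node(1,1) S=122.6466 payoff=0.0000 vs cont=15.5872 → 15.5872 [wait]  ⇒ S*(1)=-
t_0: node(0,0) S=101.1900 payoff=15.6200 vs cont=25.5811 → 25.5811 [wait]  ⇒ S*(0)=-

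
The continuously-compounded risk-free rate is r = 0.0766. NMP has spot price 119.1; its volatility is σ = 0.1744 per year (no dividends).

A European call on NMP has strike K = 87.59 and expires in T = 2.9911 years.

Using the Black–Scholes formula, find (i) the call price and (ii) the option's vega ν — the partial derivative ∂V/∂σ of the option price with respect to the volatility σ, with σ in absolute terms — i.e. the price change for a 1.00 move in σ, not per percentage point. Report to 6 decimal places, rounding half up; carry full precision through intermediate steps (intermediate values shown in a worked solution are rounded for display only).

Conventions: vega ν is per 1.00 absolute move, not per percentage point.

price = 49.855821
ν = 12.779524

σ√T = 0.1744·√2.9911 = 0.301621
d₁ = (ln(S/K) + (r+σ²/2)T) / (σ√T) = (ln(119.1/87.59) + (0.0766+0.1744²/2)·2.9911) / 0.301621 = (0.307297 + 0.274606) / 0.301621 = 1.929249
d₂ = d₁ − σ√T = 1.929249 − 0.301621 = 1.627628
e^{−rT} = 0.795234
N(d₁) = 0.973150,  N(d₂) = 0.948198
Call price V = S·N(d₁) − K·e^{−rT}·N(d₂) = 115.902170 − 66.046349 = 49.855821
φ(d₁) = (1/√(2π))·e^{−d₁²/2} = 0.062042
ν = S·φ(d₁)·√T = 12.779524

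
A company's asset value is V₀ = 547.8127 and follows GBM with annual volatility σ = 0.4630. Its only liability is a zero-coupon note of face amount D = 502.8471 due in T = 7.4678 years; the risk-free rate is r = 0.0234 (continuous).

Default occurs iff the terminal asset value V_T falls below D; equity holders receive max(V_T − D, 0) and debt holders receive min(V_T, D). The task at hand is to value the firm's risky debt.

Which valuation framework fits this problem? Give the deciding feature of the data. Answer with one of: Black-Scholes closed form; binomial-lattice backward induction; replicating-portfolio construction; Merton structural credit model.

framework: Merton structural credit model

Key observation: with the firm-asset dynamics (V₀ = 547.8127) and a single zero-coupon liability of face 502.8471 given, debt value, spread, and default probability all derive from the option view of the balance sheet.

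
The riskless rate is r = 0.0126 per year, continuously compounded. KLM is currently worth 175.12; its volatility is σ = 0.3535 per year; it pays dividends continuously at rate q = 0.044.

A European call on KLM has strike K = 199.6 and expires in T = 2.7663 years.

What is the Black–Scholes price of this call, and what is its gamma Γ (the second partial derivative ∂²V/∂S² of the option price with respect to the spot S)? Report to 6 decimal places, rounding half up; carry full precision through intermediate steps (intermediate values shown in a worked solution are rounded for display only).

σ√T = 0.3535·√2.7663 = 0.587948
d₁ = (ln(S/K) + (r−q+σ²/2)T) / (σ√T) = (ln(175.12/199.6) + (0.0126−0.044+0.3535²/2)·2.7663) / 0.587948 = (-0.130844 + 0.085980) / 0.587948 = -0.076306
d₂ = d₁ − σ√T = -0.076306 − 0.587948 = -0.664255
e^{−rT} = 0.965745
e^{−qT} = 0.885399
N(d₁) = 0.469588,  N(d₂) = 0.253264
Call price V = S·e^{−qT}·N(d₁) − K·e^{−rT}·N(d₂) = 72.810050 − 48.819798 = 23.990252
φ(d₁) = (1/√(2π))·e^{−d₁²/2} = 0.397783
Γ = e^{−qT}·φ(d₁) / (S·σ·√T) = 0.003421

price = 23.990252
Γ = 0.003421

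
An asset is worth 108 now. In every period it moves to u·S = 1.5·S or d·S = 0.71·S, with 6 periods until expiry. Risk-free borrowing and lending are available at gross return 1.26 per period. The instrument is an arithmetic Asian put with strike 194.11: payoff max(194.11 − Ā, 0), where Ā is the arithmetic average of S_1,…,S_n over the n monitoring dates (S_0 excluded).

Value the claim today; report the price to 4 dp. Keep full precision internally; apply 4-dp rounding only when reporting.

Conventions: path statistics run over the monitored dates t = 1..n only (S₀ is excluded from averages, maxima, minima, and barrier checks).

Set p* = 0.6962 (from d < R < u); the path-dependent value is the discounted p*-expectation over all price paths.
Enumerate all 2^6 = 64 price paths (U = up ×1.5, D = down ×0.71); each path with k up-moves has probability p*^k·(1−p*)^(6−k).
DDDDDD: Ā=38.4237, payoff=155.6863, prob=0.000786
UDDDDD: Ā=81.1769, payoff=112.9331, prob=0.001802
DUDDDD: Ā=66.9569, payoff=127.1531, prob=0.001802
UUDDDD: Ā=141.4582, payoff=52.6518, prob=0.004129
DDUDDD: Ā=56.8607, payoff=137.2493, prob=0.001802
UDUDDD: Ā=120.1282, payoff=73.9818, prob=0.004129
DUUDDD: Ā=105.9082, payoff=88.2018, prob=0.004129
UUUDDD: Ā=223.7497, payoff=0.0000, prob=0.009461
DDDUDD: Ā=49.6924, payoff=144.4176, prob=0.001802
UDDUDD: Ā=104.9839, payoff=89.1261, prob=0.004129
DUDUDD: Ā=90.7639, payoff=103.3461, prob=0.004129
UUDUDD: Ā=191.7547, payoff=2.3553, prob=0.009461
DDUUDD: Ā=80.6677, payoff=113.4423, prob=0.004129
UDUUDD: Ā=170.4247, payoff=23.6853, prob=0.009461
DUUUDD: Ā=156.2047, payoff=37.9053, prob=0.009461
UUUUDD: Ā=330.0099, payoff=0.0000, prob=0.021683
DDDDUD: Ā=44.6029, payoff=149.5071, prob=0.001802
UDDDUD: Ā=94.2314, payoff=99.8786, prob=0.004129
DUDDUD: Ā=80.0114, payoff=114.0986, prob=0.004129
UUDDUD: Ā=169.0382, payoff=25.0718, prob=0.009461
DDUDUD: Ā=69.9152, payoff=124.1948, prob=0.004129
UDUDUD: Ā=147.7082, payoff=46.4018, prob=0.009461
DUUDUD: Ā=133.4882, payoff=60.6218, prob=0.009461
UUUDUD: Ā=282.0174, payoff=0.0000, prob=0.021683
DDDUUD: Ā=62.7469, payoff=131.3631, prob=0.004129
UDDUUD: Ā=132.5639, payoff=61.5461, prob=0.009461
DUDUUD: Ā=118.3439, payoff=75.7661, prob=0.009461
UUDUUD: Ā=250.0224, payoff=0.0000, prob=0.021683
DDUUUD: Ā=108.2477, payoff=85.8623, prob=0.009461
UDUUUD: Ā=228.6924, payoff=0.0000, prob=0.021683
DUUUUD: Ā=214.4724, payoff=0.0000, prob=0.021683
UUUUUD: Ā=453.1106, payoff=0.0000, prob=0.049689
DDDDDU: Ā=40.9893, payoff=153.1207, prob=0.001802
UDDDDU: Ā=86.5972, payoff=107.5128, prob=0.004129
DUDDDU: Ā=72.3772, payoff=121.7328, prob=0.004129
UUDDDU: Ā=152.9095, payoff=41.2005, prob=0.009461
DDUDDU: Ā=62.2810, payoff=131.8290, prob=0.004129
UDUDDU: Ā=131.5795, payoff=62.5305, prob=0.009461
DUUDDU: Ā=117.3595, payoff=76.7505, prob=0.009461
UUUDDU: Ā=247.9427, payoff=0.0000, prob=0.021683
DDDUDU: Ā=55.1127, payoff=138.9973, prob=0.004129
UDDUDU: Ā=116.4352, payoff=77.6748, prob=0.009461
DUDUDU: Ā=102.2152, payoff=91.8948, prob=0.009461
UUDUDU: Ā=215.9477, payoff=0.0000, prob=0.021683
DDUUDU: Ā=92.1190, payoff=101.9910, prob=0.009461
UDUUDU: Ā=194.6177, payoff=0.0000, prob=0.021683
DUUUDU: Ā=180.3977, payoff=13.7123, prob=0.021683
UUUUDU: Ā=381.1219, payoff=0.0000, prob=0.049689
DDDDUU: Ā=50.0232, payoff=144.0868, prob=0.004129
UDDDUU: Ā=105.6828, payoff=88.4272, prob=0.009461
DUDDUU: Ā=91.4628, payoff=102.6472, prob=0.009461
UUDDUU: Ā=193.2312, payoff=0.8788, prob=0.021683
DDUDUU: Ā=81.3666, payoff=112.7434, prob=0.009461
UDUDUU: Ā=171.9012, payoff=22.2088, prob=0.021683
DUUDUU: Ā=157.6812, payoff=36.4288, prob=0.021683
UUUDUU: Ā=333.1294, payoff=0.0000, prob=0.049689
DDDUUU: Ā=74.1983, payoff=119.9117, prob=0.009461
UDDUUU: Ā=156.7569, payoff=37.3531, prob=0.021683
DUDUUU: Ā=142.5369, payoff=51.5731, prob=0.021683
UUDUUU: Ā=301.1344, payoff=0.0000, prob=0.049689
DDUUUU: Ā=132.4407, payoff=61.6693, prob=0.021683
UDUUUU: Ā=279.8044, payoff=0.0000, prob=0.049689
DUUUUU: Ā=265.5844, payoff=0.0000, prob=0.049689
UUUUUU: Ā=561.0938, payoff=0.0000, prob=0.113871
Price = Σ prob·payoff / R^6 = 25.461212 / 4.001504 = 6.3629

price = 6.3629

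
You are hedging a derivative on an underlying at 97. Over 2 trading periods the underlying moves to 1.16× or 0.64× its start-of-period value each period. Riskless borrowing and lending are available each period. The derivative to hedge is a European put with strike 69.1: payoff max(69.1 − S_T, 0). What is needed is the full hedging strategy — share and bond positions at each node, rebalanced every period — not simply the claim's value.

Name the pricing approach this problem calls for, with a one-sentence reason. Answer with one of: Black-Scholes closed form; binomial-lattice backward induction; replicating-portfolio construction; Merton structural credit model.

Key observation: since the answer must list Δ and B at each node of the 1.16/0.64 lattice on 97, the replicating-portfolio method — solving the two-state system at every node — is the one that applies.

framework: replicating-portfolio construction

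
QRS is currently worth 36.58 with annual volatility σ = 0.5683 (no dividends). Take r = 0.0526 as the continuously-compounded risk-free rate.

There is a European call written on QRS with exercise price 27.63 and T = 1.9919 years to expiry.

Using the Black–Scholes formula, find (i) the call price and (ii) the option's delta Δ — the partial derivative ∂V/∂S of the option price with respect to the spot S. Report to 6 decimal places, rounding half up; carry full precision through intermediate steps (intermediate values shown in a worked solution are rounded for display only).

σ√T = 0.5683·√1.9919 = 0.802068
d₁ = (ln(S/K) + (r+σ²/2)T) / (σ√T) = (ln(36.58/27.63) + (0.0526+0.5683²/2)·1.9919) / 0.802068 = (0.280600 + 0.426431) / 0.802068 = 0.881509
d₂ = d₁ − σ√T = 0.881509 − 0.802068 = 0.079440
e^{−rT} = 0.900528
N(d₁) = 0.810979,  N(d₂) = 0.531659
Call price V = S·N(d₁) − K·e^{−rT}·N(d₂) = 29.665602 − 13.228517 = 16.437086
Δ = N(d₁) = 0.810979

price = 16.437086
Δ = 0.810979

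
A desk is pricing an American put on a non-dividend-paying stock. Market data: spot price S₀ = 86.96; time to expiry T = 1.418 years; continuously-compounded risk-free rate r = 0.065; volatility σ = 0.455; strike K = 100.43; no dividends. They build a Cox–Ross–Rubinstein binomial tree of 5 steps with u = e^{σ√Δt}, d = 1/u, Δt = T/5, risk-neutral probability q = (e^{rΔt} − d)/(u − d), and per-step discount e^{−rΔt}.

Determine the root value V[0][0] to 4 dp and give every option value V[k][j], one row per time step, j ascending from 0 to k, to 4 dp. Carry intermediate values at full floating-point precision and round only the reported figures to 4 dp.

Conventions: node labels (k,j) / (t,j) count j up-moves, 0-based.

price = 23.1195
tree:
23.1195
33.6305 12.5293
46.8682 20.4687 4.3378
58.3939 32.1824 8.4603 0.0000
67.4394 46.8682 16.5007 0.0000 0.0000
74.5384 58.3939 32.1824 0.0000 0.0000 0.0000

Δt=0.28360  u=1.27418  d=0.78482  q=0.47774  discount=0.98173
step 5 (expiry): payoffs max(K−S,0) = 74.5384 58.3939 32.1824 0.0000 0.0000 0.0000
k=4: (k=4,j=0): S=32.9906, K−S=67.4394, hold=65.6050 ⇒ V=67.4394 exercise | (k=4,j=1): S=53.5618, K−S=46.8682, hold=45.0338 ⇒ V=46.8682 exercise | (k=4,j=2): S=86.9600, K−S=13.4700, hold=16.5007 ⇒ V=16.5007 continue | (k=4,j=3): S=141.1835, K−S=0.0000, hold=0.0000 ⇒ V=0.0000 continue | (k=4,j=4): S=229.2179, K−S=0.0000, hold=0.0000 ⇒ V=0.0000 continue
k=3: (k=3,j=0): S=42.0361, K−S=58.3939, hold=56.5595 ⇒ V=58.3939 exercise | (k=3,j=1): S=68.2476, K−S=32.1824, hold=31.7695 ⇒ V=32.1824 exercise | (k=3,j=2): S=110.8031, K−S=0.0000, hold=8.4603 ⇒ V=8.4603 continue | (k=3,j=3): S=179.8938, K−S=0.0000, hold=0.0000 ⇒ V=0.0000 continue
k=2: (k=2,j=0): S=53.5618, K−S=46.8682, hold=45.0338 ⇒ V=46.8682 exercise | (k=2,j=1): S=86.9600, K−S=13.4700, hold=20.4687 ⇒ V=20.4687 continue | (k=2,j=2): S=141.1835, K−S=0.0000, hold=4.3378 ⇒ V=4.3378 continue
k=1: (k=1,j=0): S=68.2476, K−S=32.1824, hold=33.6305 ⇒ V=33.6305 continue | (k=1,j=1): S=110.8031, K−S=0.0000, hold=12.5293 ⇒ V=12.5293 continue
k=0: (k=0,j=0): S=86.9600, K−S=13.4700, hold=23.1195 ⇒ V=23.1195 continue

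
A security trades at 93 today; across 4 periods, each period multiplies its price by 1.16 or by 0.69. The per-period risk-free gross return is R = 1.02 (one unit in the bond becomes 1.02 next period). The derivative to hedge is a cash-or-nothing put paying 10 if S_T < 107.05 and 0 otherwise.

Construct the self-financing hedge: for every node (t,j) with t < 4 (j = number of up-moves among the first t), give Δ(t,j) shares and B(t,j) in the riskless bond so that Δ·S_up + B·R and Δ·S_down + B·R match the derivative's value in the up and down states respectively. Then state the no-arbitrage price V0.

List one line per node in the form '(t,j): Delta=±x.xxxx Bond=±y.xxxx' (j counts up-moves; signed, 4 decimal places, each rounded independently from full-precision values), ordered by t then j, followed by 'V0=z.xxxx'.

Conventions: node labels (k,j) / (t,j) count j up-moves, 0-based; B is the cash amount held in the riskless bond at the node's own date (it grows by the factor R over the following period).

(0,0): Delta=-0.0746 Bond=13.9331
(1,0): Delta=0.0000 Bond=9.4232
(1,1): Delta=-0.0935 Bond=16.2432
(2,0): Delta=0.0000 Bond=9.6117
(2,1): Delta=0.0000 Bond=9.6117
(2,2): Delta=-0.1170 Bond=19.5193
(3,0): Delta=0.0000 Bond=9.8039
(3,1): Delta=0.0000 Bond=9.8039
(3,2): Delta=0.0000 Bond=9.8039
(3,3): Delta=-0.1466 Bond=24.1969
V0=6.9932

Risk-neutral probability p* = (R−d)/(u−d) = (1.02−0.69)/(1.16−0.69) = 0.7021.
Expiry values: V(4,0)=10.0000, V(4,1)=10.0000, V(4,2)=10.0000, V(4,3)=10.0000, V(4,4)=0.0000
  t=3,j=0: stock 30.5513 → up 35.4396 (V=10.0000), down 21.0804 (V=10.0000). Price 9.8039; hedge Δ=0.0000, bond B=9.8039.
  t=3,j=1: stock 51.3617 → up 59.5795 (V=10.0000), down 35.4396 (V=10.0000). Price 9.8039; hedge Δ=0.0000, bond B=9.8039.
  t=3,j=2: stock 86.3472 → up 100.1627 (V=10.0000), down 59.5795 (V=10.0000). Price 9.8039; hedge Δ=0.0000, bond B=9.8039.
  t=3,j=3: stock 145.1633 → up 168.3895 (V=0.0000), down 100.1627 (V=10.0000). Price 2.9203; hedge Δ=-0.1466, bond B=24.1969.
  t=2,j=0: stock 44.2773 → up 51.3617 (V=9.8039), down 30.5513 (V=9.8039). Price 9.6117; hedge Δ=0.0000, bond B=9.6117.
  t=2,j=1: stock 74.4372 → up 86.3472 (V=9.8039), down 51.3617 (V=9.8039). Price 9.6117; hedge Δ=0.0000, bond B=9.6117.
  t=2,j=2: stock 125.1408 → up 145.1633 (V=2.9203), down 86.3472 (V=9.8039). Price 4.8733; hedge Δ=-0.1170, bond B=19.5193.
  t=1,j=0: stock 64.1700 → up 74.4372 (V=9.6117), down 44.2773 (V=9.6117). Price 9.4232; hedge Δ=0.0000, bond B=9.4232.
  t=1,j=1: stock 107.8800 → up 125.1408 (V=4.8733), down 74.4372 (V=9.6117). Price 6.1615; hedge Δ=-0.0935, bond B=16.2432.
  t=0,j=0: stock 93.0000 → up 107.8800 (V=6.1615), down 64.1700 (V=9.4232). Price 6.9932; hedge Δ=-0.0746, bond B=13.9331.
Check: Δ(0,0)·S0 + B(0,0) = 6.9932 = V0.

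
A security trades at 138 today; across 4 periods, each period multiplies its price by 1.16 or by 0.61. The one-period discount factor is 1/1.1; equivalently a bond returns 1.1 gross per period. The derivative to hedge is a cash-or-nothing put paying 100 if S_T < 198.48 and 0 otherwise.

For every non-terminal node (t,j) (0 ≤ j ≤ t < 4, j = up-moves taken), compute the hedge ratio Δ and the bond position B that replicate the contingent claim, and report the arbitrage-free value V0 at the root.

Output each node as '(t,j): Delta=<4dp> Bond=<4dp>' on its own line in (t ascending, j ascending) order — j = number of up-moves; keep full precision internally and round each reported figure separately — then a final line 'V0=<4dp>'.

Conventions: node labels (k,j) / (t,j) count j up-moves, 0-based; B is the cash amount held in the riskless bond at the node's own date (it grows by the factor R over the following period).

(0,0): Delta=-0.7000 Bond=121.8683
(1,0): Delta=0.0000 Bond=75.1315
(1,1): Delta=-0.7450 Bond=141.2702
(2,0): Delta=0.0000 Bond=82.6446
(2,1): Delta=0.0000 Bond=82.6446
(2,2): Delta=-0.7930 Bond=164.3057
(3,0): Delta=0.0000 Bond=90.9091
(3,1): Delta=0.0000 Bond=90.9091
(3,2): Delta=0.0000 Bond=90.9091
(3,3): Delta=-0.8441 Bond=191.7355
V0=25.2722

Since d<R<u, set p* = (R−d)/(u−d) = 0.8909; price each node as the discounted p*-expectation of its children.
Payoffs at expiry: V(4,0)=100.0000, V(4,1)=100.0000, V(4,2)=100.0000, V(4,3)=100.0000, V(4,4)=0.0000
Node (3,0) S=31.3234: V=(p*·100.0000+(1−p*)·100.0000)/1.1=90.9091; Δ=(100.0000−100.0000)/(36.3351−19.1073)=0.0000; B=V−Δ·S=90.9091
Node (3,1) S=59.5658: V=(p*·100.0000+(1−p*)·100.0000)/1.1=90.9091; Δ=(100.0000−100.0000)/(69.0963−36.3351)=0.0000; B=V−Δ·S=90.9091
Node (3,2) S=113.2726: V=(p*·100.0000+(1−p*)·100.0000)/1.1=90.9091; Δ=(100.0000−100.0000)/(131.3962−69.0963)=0.0000; B=V−Δ·S=90.9091
Node (3,3) S=215.4036: V=(p*·0.0000+(1−p*)·100.0000)/1.1=9.9174; Δ=(0.0000−100.0000)/(249.8682−131.3962)=-0.8441; B=V−Δ·S=191.7355
Node (2,0) S=51.3498: V=(p*·90.9091+(1−p*)·90.9091)/1.1=82.6446; Δ=(90.9091−90.9091)/(59.5658−31.3234)=0.0000; B=V−Δ·S=82.6446
Node (2,1) S=97.6488: V=(p*·90.9091+(1−p*)·90.9091)/1.1=82.6446; Δ=(90.9091−90.9091)/(113.2726−59.5658)=0.0000; B=V−Δ·S=82.6446
Node (2,2) S=185.6928: V=(p*·9.9174+(1−p*)·90.9091)/1.1=17.0480; Δ=(9.9174−90.9091)/(215.4036−113.2726)=-0.7930; B=V−Δ·S=164.3057
Node (1,0) S=84.1800: V=(p*·82.6446+(1−p*)·82.6446)/1.1=75.1315; Δ=(82.6446−82.6446)/(97.6488−51.3498)=0.0000; B=V−Δ·S=75.1315
Node (1,1) S=160.0800: V=(p*·17.0480+(1−p*)·82.6446)/1.1=22.0036; Δ=(17.0480−82.6446)/(185.6928−97.6488)=-0.7450; B=V−Δ·S=141.2702
Node (0,0) S=138.0000: V=(p*·22.0036+(1−p*)·75.1315)/1.1=25.2722; Δ=(22.0036−75.1315)/(160.0800−84.1800)=-0.7000; B=V−Δ·S=121.8683
As a check, the time-0 holding Δ(0,0)·S0 + B(0,0) comes to 25.2722 — exactly V0.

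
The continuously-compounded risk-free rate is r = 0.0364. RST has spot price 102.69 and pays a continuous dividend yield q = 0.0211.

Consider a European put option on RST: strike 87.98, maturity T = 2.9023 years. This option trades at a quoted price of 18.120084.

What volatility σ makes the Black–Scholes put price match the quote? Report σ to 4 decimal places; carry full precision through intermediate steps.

At σ = 0.4457 the Black–Scholes value reproduces the quote:
σ√T = 0.4457·√2.9023 = 0.759301
d₁ = (ln(S/K) + (r−q+σ²/2)T) / (σ√T) = (ln(102.69/87.98) + (0.0364−0.0211+0.4457²/2)·2.9023) / 0.759301 = (0.154605 + 0.332674) / 0.759301 = 0.641747
d₂ = d₁ − σ√T = 0.641747 − 0.759301 = -0.117553
e^{−rT} = 0.899745
e^{−qT} = 0.940599
N(−d₁) = 0.260519,  N(−d₂) = 0.546789
V = K·e^{−rT}·N(−d₂) − S·e^{−qT}·N(−d₁) = 43.283604 − 25.163520 = 18.120084 (the observed quote) — the price is monotone increasing in volatility, hence this σ is the only solution

sigma = 0.4457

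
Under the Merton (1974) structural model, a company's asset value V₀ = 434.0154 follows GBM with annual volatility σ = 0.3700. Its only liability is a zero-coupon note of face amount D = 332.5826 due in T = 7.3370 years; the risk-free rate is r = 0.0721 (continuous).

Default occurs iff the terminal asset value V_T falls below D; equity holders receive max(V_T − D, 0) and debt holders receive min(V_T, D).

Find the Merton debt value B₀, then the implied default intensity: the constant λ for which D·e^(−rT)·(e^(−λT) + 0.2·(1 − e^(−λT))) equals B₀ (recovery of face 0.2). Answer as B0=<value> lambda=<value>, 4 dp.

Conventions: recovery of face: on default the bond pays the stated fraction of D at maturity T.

B0=162.9297 lambda=0.0322

With assets at 434.0154 and a single debt payment of 332.5826 at 7.3370 years:
d₁ = [ln(V₀/D) + (r + σ²/2)T] / (σ√T)
   = [ln(434.0154/332.5826) + (0.0721 + 0.5·0.3700²)·7.3370] / (0.3700·√7.3370)
   = [0.266192 + 1.031215] / 1.002215 = 1.294539
d₂ = d₁ − σ√T = 1.294539 − 1.002215 = 0.292324
N(d₁) = 0.902260,  N(d₂) = 0.614981,  e^(−rT) = 0.589195
E₀ = V₀·N(d₁) − D·e^(−rT)·N(d₂)
   = 434.0154·0.902260 − 332.5826·0.589195·0.614981 = 271.085723
B₀ = V₀ − E₀ = 434.0154 − 271.085723 = 162.929677
e^(−λT) = (B₀·e^(rT)/D − 0.2)/(1 − 0.2) = (162.9297·1.697230/332.5826 − 0.2)/0.8 = 0.78932537
λ = −ln(0.78932537)/7.3370 = 0.032244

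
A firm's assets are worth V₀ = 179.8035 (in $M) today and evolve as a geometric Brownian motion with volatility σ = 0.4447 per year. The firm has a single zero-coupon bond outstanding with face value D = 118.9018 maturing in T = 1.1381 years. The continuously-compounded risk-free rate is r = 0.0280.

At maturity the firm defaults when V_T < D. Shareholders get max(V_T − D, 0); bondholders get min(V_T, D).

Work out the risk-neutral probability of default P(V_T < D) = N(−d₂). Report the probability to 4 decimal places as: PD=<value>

PD=0.2414

Work the structural quantities from V₀ = 179.8035 against face 118.9018:
d₁ = [ln(V₀/D) + (r + σ²/2)T] / (σ√T)
   = [ln(179.8035/118.9018) + (0.0280 + 0.5·0.4447²)·1.1381] / (0.4447·√1.1381)
   = [0.413567 + 0.144401] / 0.474414 = 1.176120
d₂ = d₁ − σ√T = 1.176120 − 0.474414 = 0.701706
risk-neutral PD = N(−d₂) = N(-0.701706) = 0.241431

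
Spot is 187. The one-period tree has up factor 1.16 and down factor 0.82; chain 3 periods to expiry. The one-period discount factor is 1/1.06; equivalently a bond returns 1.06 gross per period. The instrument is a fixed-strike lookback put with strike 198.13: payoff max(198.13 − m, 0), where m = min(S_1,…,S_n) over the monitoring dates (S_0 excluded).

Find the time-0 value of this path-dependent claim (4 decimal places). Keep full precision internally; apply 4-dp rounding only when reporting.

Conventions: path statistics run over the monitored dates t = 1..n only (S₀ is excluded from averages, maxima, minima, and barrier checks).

With p* = (R−d)/(u−d) = 0.7059, sum probability × payoff across the paths and divide by R^3.
Enumerate all 2^3 = 8 price paths (U = up ×1.16, D = down ×0.82); each path with k up-moves has probability p*^k·(1−p*)^(3−k).
DDD: m=103.1058, payoff=95.0242, prob=0.025443
UDD: m=145.8570, payoff=52.2730, prob=0.061062
DUD: m=145.8570, payoff=52.2730, prob=0.061062
UUD: m=206.3343, payoff=0.0000, prob=0.146550
DDU: m=125.7388, payoff=72.3912, prob=0.061062
UDU: m=177.8744, payoff=20.2556, prob=0.146550
DUU: m=153.3400, payoff=44.7900, prob=0.146550
UUU: m=216.9200, payoff=0.0000, prob=0.351720
Price = Σ prob·payoff / R^3 = 22.754327 / 1.191016 = 19.1050

price = 19.1050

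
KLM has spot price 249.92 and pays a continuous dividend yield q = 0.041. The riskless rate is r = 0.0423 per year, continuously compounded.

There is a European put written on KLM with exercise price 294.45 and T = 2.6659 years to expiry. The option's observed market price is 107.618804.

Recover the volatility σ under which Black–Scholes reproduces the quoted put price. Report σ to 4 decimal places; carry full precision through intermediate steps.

At σ = 0.5675 the Black–Scholes value reproduces the quote:
σ√T = 0.5675·√2.6659 = 0.926590
d₁ = (ln(S/K) + (r−q+σ²/2)T) / (σ√T) = (ln(249.92/294.45) + (0.0423−0.041+0.5675²/2)·2.6659) / 0.926590 = (-0.163968 + 0.432751) / 0.926590 = 0.290077
d₂ = d₁ − σ√T = 0.290077 − 0.926590 = -0.636514
e^{−rT} = 0.893358
e^{−qT} = 0.896460
N(−d₁) = 0.385879,  N(−d₂) = 0.737779
V = K·e^{−rT}·N(−d₂) − S·e^{−qT}·N(−d₁) = 194.072335 − 86.453531 = 107.618804 (the quoted price), and the Black–Scholes price is strictly increasing in σ, so σ is unique

sigma = 0.5675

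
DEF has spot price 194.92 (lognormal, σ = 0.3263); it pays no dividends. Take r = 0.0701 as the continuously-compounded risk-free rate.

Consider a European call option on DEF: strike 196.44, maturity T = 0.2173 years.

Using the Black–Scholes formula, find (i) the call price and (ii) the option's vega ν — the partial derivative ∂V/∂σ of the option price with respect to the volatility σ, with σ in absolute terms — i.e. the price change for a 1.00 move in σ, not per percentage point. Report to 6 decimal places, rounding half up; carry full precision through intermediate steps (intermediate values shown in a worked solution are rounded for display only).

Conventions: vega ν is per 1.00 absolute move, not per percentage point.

price = 12.511692
ν = 35.966348

σ√T = 0.3263·√0.2173 = 0.152106
d₁ = (ln(S/K) + (r+σ²/2)T) / (σ√T) = (ln(194.92/196.44) + (0.0701+0.3263²/2)·0.2173) / 0.152106 = (-0.007768 + 0.026801) / 0.152106 = 0.125130
d₂ = d₁ − σ√T = 0.125130 − 0.152106 = -0.026976
e^{−rT} = 0.984883
N(d₁) = 0.549790,  N(d₂) = 0.489239
Call price V = S·N(d₁) − K·e^{−rT}·N(d₂) = 107.165008 − 94.653316 = 12.511692
φ(d₁) = (1/√(2π))·e^{−d₁²/2} = 0.395831
ν = S·φ(d₁)·√T = 35.966348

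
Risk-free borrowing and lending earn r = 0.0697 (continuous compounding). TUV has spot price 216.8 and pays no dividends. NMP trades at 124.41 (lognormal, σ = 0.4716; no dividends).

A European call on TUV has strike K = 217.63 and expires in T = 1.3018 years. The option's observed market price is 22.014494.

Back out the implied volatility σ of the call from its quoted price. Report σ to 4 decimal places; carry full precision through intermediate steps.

At σ = 0.1127 the Black–Scholes value reproduces the quote:
σ√T = 0.1127·√1.3018 = 0.128587
d₁ = (ln(S/K) + (r+σ²/2)T) / (σ√T) = (ln(216.8/217.63) + (0.0697+0.1127²/2)·1.3018) / 0.128587 = (-0.003821 + 0.099003) / 0.128587 = 0.740214
d₂ = d₁ − σ√T = 0.740214 − 0.128587 = 0.611627
e^{−rT} = 0.913259
N(d₁) = 0.770415,  N(d₂) = 0.729608
V = S·N(d₁) − K·e^{−rT}·N(d₂) = 167.025930 − 145.011436 = 22.014494 (matching the quote); vega is positive throughout, so no other σ reproduces this price

sigma = 0.1127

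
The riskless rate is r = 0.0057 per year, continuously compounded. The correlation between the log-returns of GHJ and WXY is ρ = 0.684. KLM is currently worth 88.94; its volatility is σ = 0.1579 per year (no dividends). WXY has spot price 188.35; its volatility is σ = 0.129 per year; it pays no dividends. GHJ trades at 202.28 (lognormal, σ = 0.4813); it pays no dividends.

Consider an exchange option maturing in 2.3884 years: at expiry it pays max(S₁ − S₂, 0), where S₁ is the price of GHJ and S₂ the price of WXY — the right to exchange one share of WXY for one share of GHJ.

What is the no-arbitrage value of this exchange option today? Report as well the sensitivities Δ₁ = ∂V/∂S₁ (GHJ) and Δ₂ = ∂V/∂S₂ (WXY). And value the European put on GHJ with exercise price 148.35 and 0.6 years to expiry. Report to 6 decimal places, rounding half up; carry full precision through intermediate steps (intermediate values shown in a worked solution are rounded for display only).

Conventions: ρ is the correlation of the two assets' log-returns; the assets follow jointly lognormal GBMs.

σ_eff = √(σ₁² + σ₂² − 2ρσ₁σ₂) = √(0.4813² + 0.129² − 2·0.684·0.4813·0.129) = 0.404172
d₁ = (ln(S₁/S₂) + (q₂ − q₁ + σ_eff²/2)T) / (σ_eff√T) = (ln(202.28/188.35) + (0.0 − 0.0 + 0.081677)·2.3884) / 0.624625 = 0.426543
d₂ = d₁ − σ_eff√T = 0.426543 − 0.624625 = -0.198082
N(d₁) = 0.665144,  N(d₂) = 0.421490
V = S₁·e^{−q₁T}·N(d₁) − S₂·e^{−q₂T}·N(d₂) = 134.545273 − 79.387693 = 55.157580
Δ₁ = e^{−q₁T}·N(d₁) = 0.665144;  Δ₂ = −e^{−q₂T}·N(d₂) = -0.421490
[vanilla: GHJ put K=148.35]
σ√T = 0.4813·√0.6 = 0.372813
d₁ = (ln(S/K) + (r+σ²/2)T) / (σ√T) = (ln(202.28/148.35) + (0.0057+0.4813²/2)·0.6) / 0.372813 = (0.310079 + 0.072915) / 0.372813 = 1.027306
d₂ = d₁ − σ√T = 1.027306 − 0.372813 = 0.654493
e^{−rT} = 0.996586
N(−d₁) = 0.152138,  N(−d₂) = 0.256397
price = K·e^{−rT}·N(−d₂) − S·N(−d₁) = 37.906665 − 30.774513 = 7.132153

exchange price = 55.157580
Δ1 = 0.665144
Δ2 = -0.421490
price(GHJ put K=148.35) = 7.132153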